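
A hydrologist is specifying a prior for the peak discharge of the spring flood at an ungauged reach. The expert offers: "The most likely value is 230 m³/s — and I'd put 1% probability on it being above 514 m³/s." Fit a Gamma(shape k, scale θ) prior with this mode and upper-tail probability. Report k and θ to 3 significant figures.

Gamma(k,θ) with k>1 has mode (k−1)θ, so θ = 230/(k−1).
Need P(X < 514) = 0.99 with θ tied to k this way. Start at k = 2, θ = 230: P(X<514) ≈ 0.654.
Too low — raise k to concentrate. Iterating converges to k ≈ 8.43.
Then θ = 230/(8.43−1) ≈ 30.9.

k ≈ 8.43, θ ≈ 30.9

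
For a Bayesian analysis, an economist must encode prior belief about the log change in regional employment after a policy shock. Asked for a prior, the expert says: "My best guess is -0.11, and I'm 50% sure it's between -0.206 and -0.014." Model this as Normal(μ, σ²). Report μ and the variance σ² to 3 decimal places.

A symmetric 50% interval runs μ ± z·σ with z = 0.6745.
Half-width = 0.096, so σ = 0.096/0.6745 = 0.1423 and σ² = 0.020.
μ is the stated best guess, -0.110.

μ = -0.110, σ² = 0.020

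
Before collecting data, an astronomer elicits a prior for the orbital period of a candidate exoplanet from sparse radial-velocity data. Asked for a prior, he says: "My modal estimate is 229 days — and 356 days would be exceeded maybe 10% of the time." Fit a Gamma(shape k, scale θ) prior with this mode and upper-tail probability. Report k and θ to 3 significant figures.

Gamma(k,θ) with k>1 has mode (k−1)θ, so θ = 229/(k−1).
Need P(X < 356) = 0.9 with θ tied to k this way. Start at k = 2, θ = 229: P(X<356) ≈ 0.460.
Too low — raise k to concentrate. Iterating converges to k ≈ 10.6.
Then θ = 229/(10.6−1) ≈ 23.8.

k ≈ 10.6, θ ≈ 23.8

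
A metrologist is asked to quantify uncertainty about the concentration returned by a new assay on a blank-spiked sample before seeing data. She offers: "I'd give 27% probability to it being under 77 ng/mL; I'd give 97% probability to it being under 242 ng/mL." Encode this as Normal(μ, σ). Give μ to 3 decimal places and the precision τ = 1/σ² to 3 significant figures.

The p-quantile of Normal(μ,σ) is μ + z_p·σ, with z_{0.27} = -0.6128 and z_{0.97} = 1.881.
Eliminate σ: μ = (z₂·x₁ − z₁·x₂)/(z₂ − z₁) = (1.881·77 − (-0.6128)·242)/2.494 = 117.549.
Then σ = (x₂ − x₁)/(z₂ − z₁) = (242 − 77)/2.494 = 66.169.
Precision τ = 1/σ² = 1/66.17² = 0.000228.

μ = 117.549, τ = 0.000228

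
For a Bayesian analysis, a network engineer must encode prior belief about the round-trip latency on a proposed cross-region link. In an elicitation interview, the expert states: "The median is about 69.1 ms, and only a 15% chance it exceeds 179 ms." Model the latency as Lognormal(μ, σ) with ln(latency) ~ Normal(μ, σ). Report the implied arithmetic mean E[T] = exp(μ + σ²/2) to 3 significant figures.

E[T] ≈ 105 ms

If T ~ Lognormal(μ,σ) then ln T ~ Normal(μ,σ), so the p-quantile of ln T is μ + z_p·σ.
ln(69.1) = 4.236 and ln(179) = 5.187; z_{0.5} = 0, z_{0.85} = 1.036.
σ = (5.187 − 4.236)/(1.036 − (0)) = 0.918.
μ = 4.236 − (0)·0.918 = 4.236.
E[T] = exp(μ + σ²/2) = exp(4.236 + 0.4217) = 105 ms.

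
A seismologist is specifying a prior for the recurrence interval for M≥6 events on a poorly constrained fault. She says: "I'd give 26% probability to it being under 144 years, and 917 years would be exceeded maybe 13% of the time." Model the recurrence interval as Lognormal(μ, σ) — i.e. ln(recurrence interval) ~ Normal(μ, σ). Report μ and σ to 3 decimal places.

If T ~ Lognormal(μ,σ) then ln T ~ Normal(μ,σ), so the p-quantile of ln T is μ + z_p·σ.
ln(144) = 4.97 and ln(917) = 6.821; z_{0.26} = -0.6433, z_{0.87} = 1.126.
σ = (6.821 − 4.97)/(1.126 − (-0.6433)) = 1.046.
μ = 4.97 − (-0.6433)·1.046 = 5.643.

μ ≈ 5.643, σ ≈ 1.046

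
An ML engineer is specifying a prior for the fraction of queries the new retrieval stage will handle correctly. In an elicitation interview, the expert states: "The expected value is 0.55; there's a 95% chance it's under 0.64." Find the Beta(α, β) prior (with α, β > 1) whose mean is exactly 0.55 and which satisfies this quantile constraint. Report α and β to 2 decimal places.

With mean 0.55 fixed, write α = 0.55s, β = 0.45s where s = α+β.
Need P(θ < 0.64) = 0.95 under Beta(0.55s, 0.45s). Normal approximation: (q−m)/√(m(1−m)/s) ≈ z_{0.95} = 1.64, so s ≈ 0.55·0.45·(1.64)²/(0.64−0.55)² = 82.7.
At s = 82.7: P(θ<0.64) ≈ 0.952. Adjusting to match 0.95 gives s ≈ 80.51.
So α = 0.55·80.51 ≈ 44.28, β = 0.45·80.51 ≈ 36.23.

α ≈ 44.28, β ≈ 36.23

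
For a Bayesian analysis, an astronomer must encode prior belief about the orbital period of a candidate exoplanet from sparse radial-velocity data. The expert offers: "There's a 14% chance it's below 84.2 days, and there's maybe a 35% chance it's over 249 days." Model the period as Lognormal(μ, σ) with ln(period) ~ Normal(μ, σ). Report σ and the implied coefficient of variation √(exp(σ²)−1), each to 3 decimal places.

If T ~ Lognormal(μ,σ) then ln T ~ Normal(μ,σ), so the p-quantile of ln T is μ + z_p·σ.
ln(84.2) = 4.433 and ln(249) = 5.517; z_{0.14} = -1.08, z_{0.65} = 0.3853.
σ = (5.517 − 4.433)/(0.3853 − (-1.08)) = 0.740.
μ = 4.433 − (-1.08)·0.740 = 5.232.
CV = √(exp(σ²)−1) = √(exp(0.5473)−1) = 0.854.

σ ≈ 0.740, CV ≈ 0.854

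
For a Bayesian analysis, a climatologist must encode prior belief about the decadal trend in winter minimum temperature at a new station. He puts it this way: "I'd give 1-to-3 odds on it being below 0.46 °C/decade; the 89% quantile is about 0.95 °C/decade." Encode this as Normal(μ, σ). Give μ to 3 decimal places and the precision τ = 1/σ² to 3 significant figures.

For Normal(μ,σ), the p-quantile is μ + z_p·σ. Here z_{0.25} = -0.6745, z_{0.89} = 1.227.
So 0.46 = μ − 0.6745σ and 0.95 = μ + 1.227σ.
Subtracting: σ = (0.95 − 0.46)/(1.227 − (-0.6745)) = 0.258.
Then μ = 0.46 − (-0.6745)·0.258 = 0.634.
Precision τ = 1/σ² = 1/0.2578² = 15.1.

μ = 0.634, τ = 15.1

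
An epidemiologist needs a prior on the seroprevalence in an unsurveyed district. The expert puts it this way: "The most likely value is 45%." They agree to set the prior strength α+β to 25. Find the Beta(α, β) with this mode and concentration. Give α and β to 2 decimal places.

For α,β > 1 the Beta mode is (α−1)/(α+β−2). With α+β = 25, the mode is (α−1)/23.
Set (α−1)/23 = 0.45 → α = 1 + 0.45·23 = 11.35.
β = 25 − α = 13.65.

α = 11.35, β = 13.65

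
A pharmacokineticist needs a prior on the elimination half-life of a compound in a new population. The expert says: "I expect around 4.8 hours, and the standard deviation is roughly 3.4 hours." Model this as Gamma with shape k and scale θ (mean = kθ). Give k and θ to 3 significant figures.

For Gamma(k, scale θ): mean = kθ, variance = kθ², so CV = 1/√k.
CV = SD/mean = 3.4/4.8 = 0.7083, hence k = 1/CV² = 1.99.
Then θ = mean/k = 4.8/1.99 = 2.41.

k ≈ 1.99, θ ≈ 2.41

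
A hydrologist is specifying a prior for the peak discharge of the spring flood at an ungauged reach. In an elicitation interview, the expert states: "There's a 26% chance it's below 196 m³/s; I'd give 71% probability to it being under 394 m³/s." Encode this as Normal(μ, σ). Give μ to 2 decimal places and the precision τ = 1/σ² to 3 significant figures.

μ = 302.44, τ = 3.65e-05

For Normal(μ,σ), the p-quantile is μ + z_p·σ. Here z_{0.26} = -0.6433, z_{0.71} = 0.5534.
So 196 = μ − 0.6433σ and 394 = μ + 0.5534σ.
Subtracting: σ = (394 − 196)/(0.5534 − (-0.6433)) = 165.45.
Then μ = 196 − (-0.6433)·165.45 = 302.44.
Precision τ = 1/σ² = 1/165.5² = 3.65e-05.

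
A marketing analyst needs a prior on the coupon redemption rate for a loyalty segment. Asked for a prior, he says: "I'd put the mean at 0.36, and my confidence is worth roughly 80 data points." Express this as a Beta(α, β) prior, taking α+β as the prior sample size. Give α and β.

Under the effective-sample-size interpretation, Beta(α, β) has prior mean α/(α+β) and prior sample size α+β.
So α+β = 80 and α/(α+β) = 0.36, giving α = 0.36·80 = 28.8 and β = 80 − 28.8 = 51.2.

α = 28.8, β = 51.2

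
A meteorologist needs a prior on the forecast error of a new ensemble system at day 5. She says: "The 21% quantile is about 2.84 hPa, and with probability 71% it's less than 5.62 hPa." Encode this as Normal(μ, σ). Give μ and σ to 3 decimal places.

μ = 4.489, σ = 2.044

For Normal(μ,σ), the p-quantile is μ + z_p·σ. Here z_{0.21} = -0.8064, z_{0.71} = 0.5534.
So 2.84 = μ − 0.8064σ and 5.62 = μ + 0.5534σ.
Subtracting: σ = (5.62 − 2.84)/(0.5534 − (-0.8064)) = 2.044.
Then μ = 2.84 − (-0.8064)·2.044 = 4.489.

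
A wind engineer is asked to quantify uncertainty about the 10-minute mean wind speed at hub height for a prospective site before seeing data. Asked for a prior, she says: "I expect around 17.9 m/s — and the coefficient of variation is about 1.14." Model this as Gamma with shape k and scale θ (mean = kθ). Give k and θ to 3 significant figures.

For Gamma(k, scale θ): mean = kθ, variance = kθ², so CV = 1/√k.
CV = 1.14, hence k = 1/CV² = 0.769.
Then θ = mean/k = 17.9/0.769 = 23.3.

k ≈ 0.769, θ ≈ 23.3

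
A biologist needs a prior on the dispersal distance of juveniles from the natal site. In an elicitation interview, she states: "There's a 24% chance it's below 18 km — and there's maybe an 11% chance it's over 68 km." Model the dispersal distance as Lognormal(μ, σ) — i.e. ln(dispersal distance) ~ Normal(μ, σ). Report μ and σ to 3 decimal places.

μ ≈ 3.376, σ ≈ 0.688

If T ~ Lognormal(μ,σ) then ln T ~ Normal(μ,σ), so the p-quantile of ln T is μ + z_p·σ.
ln(18) = 2.89 and ln(68) = 4.22; z_{0.24} = -0.7063, z_{0.89} = 1.227.
σ = (4.22 − 2.89)/(1.227 − (-0.7063)) = 0.688.
μ = 2.89 − (-0.7063)·0.688 = 3.376.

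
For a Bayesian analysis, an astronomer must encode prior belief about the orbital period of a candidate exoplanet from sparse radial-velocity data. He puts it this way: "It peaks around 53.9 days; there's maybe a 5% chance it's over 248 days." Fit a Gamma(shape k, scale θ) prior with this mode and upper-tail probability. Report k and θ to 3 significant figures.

Gamma(k,θ) with k>1 has mode (k−1)θ, so θ = 53.9/(k−1).
Need P(X < 248) = 0.95 with θ tied to k this way. Start at k = 2, θ = 53.9: P(X<248) ≈ 0.944.
Too low — raise k to concentrate. Iterating converges to k ≈ 2.05.
Then θ = 53.9/(2.05−1) ≈ 51.4.

k ≈ 2.05, θ ≈ 51.4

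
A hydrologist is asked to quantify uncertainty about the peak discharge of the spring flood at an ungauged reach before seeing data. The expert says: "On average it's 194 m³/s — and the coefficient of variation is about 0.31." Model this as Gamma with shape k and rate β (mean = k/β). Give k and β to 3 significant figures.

k ≈ 10.4, β ≈ 0.0536

For Gamma(k, rate β): mean = k/β, variance = k/β², so CV = 1/√k.
CV = 0.31, hence k = 1/CV² = 10.4.
Then β = k/mean = 10.4/194 = 0.0536.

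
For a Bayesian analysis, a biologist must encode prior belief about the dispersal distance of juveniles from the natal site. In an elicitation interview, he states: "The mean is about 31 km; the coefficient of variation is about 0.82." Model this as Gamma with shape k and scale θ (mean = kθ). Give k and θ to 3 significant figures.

For Gamma(k, scale θ): mean = kθ, variance = kθ², so CV = 1/√k.
CV = 0.82, hence k = 1/CV² = 1.49.
Then θ = mean/k = 31/1.49 = 20.8.

k ≈ 1.49, θ ≈ 20.8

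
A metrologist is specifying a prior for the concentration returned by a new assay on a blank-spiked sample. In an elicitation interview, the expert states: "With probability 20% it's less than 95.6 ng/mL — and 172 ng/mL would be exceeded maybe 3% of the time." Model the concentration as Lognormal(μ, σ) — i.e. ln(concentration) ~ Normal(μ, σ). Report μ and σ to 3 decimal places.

If T ~ Lognormal(μ,σ) then ln T ~ Normal(μ,σ), so the p-quantile of ln T is μ + z_p·σ.
ln(95.6) = 4.56 and ln(172) = 5.147; z_{0.2} = -0.8416, z_{0.97} = 1.881.
σ = (5.147 − 4.56)/(1.881 − (-0.8416)) = 0.216.
μ = 4.56 − (-0.8416)·0.216 = 4.742.

μ ≈ 4.742, σ ≈ 0.216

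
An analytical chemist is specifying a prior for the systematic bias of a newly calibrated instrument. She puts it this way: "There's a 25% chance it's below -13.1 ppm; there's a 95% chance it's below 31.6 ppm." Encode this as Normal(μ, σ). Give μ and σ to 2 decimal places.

The p-quantile of Normal(μ,σ) is μ + z_p·σ, with z_{0.25} = -0.6745 and z_{0.95} = 1.645.
Eliminate σ: μ = (z₂·x₁ − z₁·x₂)/(z₂ − z₁) = (1.645·-13.1 − (-0.6745)·31.6)/2.319 = -0.10.
Then σ = (x₂ − x₁)/(z₂ − z₁) = (31.6 − -13.1)/2.319 = 19.27.

μ = -0.10, σ = 19.27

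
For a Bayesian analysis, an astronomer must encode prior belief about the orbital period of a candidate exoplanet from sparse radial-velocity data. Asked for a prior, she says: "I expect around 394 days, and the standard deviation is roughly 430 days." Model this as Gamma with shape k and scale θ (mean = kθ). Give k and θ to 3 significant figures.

k ≈ 0.84, θ ≈ 469

For Gamma(k, scale θ): mean = kθ, variance = kθ², so CV = 1/√k.
CV = SD/mean = 430/394 = 1.091, hence k = 1/CV² = 0.84.
Then θ = mean/k = 394/0.84 = 469.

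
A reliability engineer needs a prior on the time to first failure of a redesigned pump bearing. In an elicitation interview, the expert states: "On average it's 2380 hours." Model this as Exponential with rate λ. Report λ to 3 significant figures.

λ ≈ 0.00042

Exponential mean = 1/λ, so λ = 1/2380.0 = 0.00042.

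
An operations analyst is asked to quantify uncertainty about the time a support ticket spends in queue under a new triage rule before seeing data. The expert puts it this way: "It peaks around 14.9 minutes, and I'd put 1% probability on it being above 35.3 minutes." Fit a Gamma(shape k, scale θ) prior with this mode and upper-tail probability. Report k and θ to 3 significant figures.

k ≈ 7.38, θ ≈ 2.33

Gamma(k,θ) with k>1 has mode (k−1)θ, so θ = 14.9/(k−1).
Need P(X < 35.3) = 0.99 with θ tied to k this way. Start at k = 2, θ = 14.9: P(X<35.3) ≈ 0.685.
Too low — raise k to concentrate. Iterating converges to k ≈ 7.38.
Then θ = 14.9/(7.38−1) ≈ 2.33.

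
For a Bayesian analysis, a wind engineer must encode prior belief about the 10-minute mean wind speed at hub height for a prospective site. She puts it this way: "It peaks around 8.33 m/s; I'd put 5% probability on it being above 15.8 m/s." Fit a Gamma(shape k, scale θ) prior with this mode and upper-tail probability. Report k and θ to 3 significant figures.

Gamma(k,θ) with k>1 has mode (k−1)θ, so θ = 8.33/(k−1).
Need P(X < 15.8) = 0.95 with θ tied to k this way. Start at k = 2, θ = 8.33: P(X<15.8) ≈ 0.565.
Too low — raise k to concentrate. Iterating converges to k ≈ 7.78.
Then θ = 8.33/(7.78−1) ≈ 1.23.

k ≈ 7.78, θ ≈ 1.23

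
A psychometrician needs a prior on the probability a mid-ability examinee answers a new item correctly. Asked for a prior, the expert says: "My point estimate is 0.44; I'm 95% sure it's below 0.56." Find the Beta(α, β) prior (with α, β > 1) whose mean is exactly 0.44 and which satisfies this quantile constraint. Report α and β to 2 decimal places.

α ≈ 20.49, β ≈ 26.08

With mean 0.44 fixed, write α = 0.44s, β = 0.56s where s = α+β.
Need P(θ < 0.56) = 0.95 under Beta(0.44s, 0.56s). Normal approximation: (q−m)/√(m(1−m)/s) ≈ z_{0.95} = 1.64, so s ≈ 0.44·0.56·(1.64)²/(0.56−0.44)² = 46.3.
At s = 46.3: P(θ<0.56) ≈ 0.949. Adjusting to match 0.95 gives s ≈ 46.57.
So α = 0.44·46.57 ≈ 20.49, β = 0.56·46.57 ≈ 26.08.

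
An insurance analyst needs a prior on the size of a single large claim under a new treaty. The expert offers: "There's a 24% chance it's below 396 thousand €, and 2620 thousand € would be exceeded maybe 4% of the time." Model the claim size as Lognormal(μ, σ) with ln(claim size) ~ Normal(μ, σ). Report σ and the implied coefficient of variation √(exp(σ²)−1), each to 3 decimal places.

σ ≈ 0.769, CV ≈ 0.898

If T ~ Lognormal(μ,σ) then ln T ~ Normal(μ,σ), so the p-quantile of ln T is μ + z_p·σ.
ln(396) = 5.981 and ln(2620) = 7.871; z_{0.24} = -0.7063, z_{0.96} = 1.751.
σ = (7.871 − 5.981)/(1.751 − (-0.7063)) = 0.769.
μ = 5.981 − (-0.7063)·0.769 = 6.525.
CV = √(exp(σ²)−1) = √(exp(0.5914)−1) = 0.898.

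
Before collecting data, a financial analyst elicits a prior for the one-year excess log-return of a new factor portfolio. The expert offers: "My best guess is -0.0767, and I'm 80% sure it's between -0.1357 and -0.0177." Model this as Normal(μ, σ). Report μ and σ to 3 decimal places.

μ = -0.077, σ = 0.046

A symmetric 80% interval runs μ ± z·σ with z = 1.282.
Half-width = 0.059, so σ = 0.059/1.282 = 0.046.
μ is the stated best guess, -0.077.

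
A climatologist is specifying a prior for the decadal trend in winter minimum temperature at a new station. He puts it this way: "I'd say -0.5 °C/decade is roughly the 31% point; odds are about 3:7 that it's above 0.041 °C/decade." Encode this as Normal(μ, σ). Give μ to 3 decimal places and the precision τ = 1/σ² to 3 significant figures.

μ = -0.237, τ = 3.56

The p-quantile of Normal(μ,σ) is μ + z_p·σ, with z_{0.31} = -0.4959 and z_{0.7} = 0.5244.
Eliminate σ: μ = (z₂·x₁ − z₁·x₂)/(z₂ − z₁) = (0.5244·-0.5 − (-0.4959)·0.041)/1.02 = -0.237.
Then σ = (x₂ − x₁)/(z₂ − z₁) = (0.041 − -0.5)/1.02 = 0.530.
Precision τ = 1/σ² = 1/0.5303² = 3.56.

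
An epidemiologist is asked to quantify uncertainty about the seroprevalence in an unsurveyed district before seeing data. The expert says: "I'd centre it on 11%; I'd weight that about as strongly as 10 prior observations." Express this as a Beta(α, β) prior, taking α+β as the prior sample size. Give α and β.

Under the effective-sample-size interpretation, Beta(α, β) has prior mean α/(α+β) and prior sample size α+β.
So α+β = 10 and α/(α+β) = 0.11, giving α = 0.11·10 = 1.1 and β = 10 − 1.1 = 8.9.

α = 1.1, β = 8.9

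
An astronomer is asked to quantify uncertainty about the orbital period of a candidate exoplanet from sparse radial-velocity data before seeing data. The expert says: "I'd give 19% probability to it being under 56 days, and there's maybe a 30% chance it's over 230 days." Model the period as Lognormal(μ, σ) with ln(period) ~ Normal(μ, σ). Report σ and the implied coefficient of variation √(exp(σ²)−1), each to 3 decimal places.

σ ≈ 1.007, CV ≈ 1.326

If T ~ Lognormal(μ,σ) then ln T ~ Normal(μ,σ), so the p-quantile of ln T is μ + z_p·σ.
ln(56) = 4.025 and ln(230) = 5.438; z_{0.19} = -0.8779, z_{0.7} = 0.5244.
σ = (5.438 − 4.025)/(0.5244 − (-0.8779)) = 1.007.
μ = 4.025 − (-0.8779)·1.007 = 4.910.
CV = √(exp(σ²)−1) = √(exp(1.0149)−1) = 1.326.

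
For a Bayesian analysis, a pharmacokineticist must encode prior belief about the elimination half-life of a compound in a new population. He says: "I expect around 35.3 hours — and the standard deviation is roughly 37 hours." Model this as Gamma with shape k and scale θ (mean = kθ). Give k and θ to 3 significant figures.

k ≈ 0.91, θ ≈ 38.8

For Gamma(k, scale θ): mean = kθ, variance = kθ², so CV = 1/√k.
CV = SD/mean = 37/35.3 = 1.048, hence k = 1/CV² = 0.91.
Then θ = mean/k = 35.3/0.91 = 38.8.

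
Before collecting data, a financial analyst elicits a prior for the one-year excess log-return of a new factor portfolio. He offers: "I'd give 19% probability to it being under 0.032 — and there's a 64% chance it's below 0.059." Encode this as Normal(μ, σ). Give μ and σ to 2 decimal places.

The p-quantile of Normal(μ,σ) is μ + z_p·σ, with z_{0.19} = -0.8779 and z_{0.64} = 0.3585.
Eliminate σ: μ = (z₂·x₁ − z₁·x₂)/(z₂ − z₁) = (0.3585·0.032 − (-0.8779)·0.059)/1.236 = 0.05.
Then σ = (x₂ − x₁)/(z₂ − z₁) = (0.059 − 0.032)/1.236 = 0.02.

μ = 0.05, σ = 0.02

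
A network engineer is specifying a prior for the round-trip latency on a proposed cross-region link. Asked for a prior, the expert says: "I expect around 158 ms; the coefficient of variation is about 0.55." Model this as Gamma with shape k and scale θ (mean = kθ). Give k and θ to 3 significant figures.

k ≈ 3.31, θ ≈ 47.8

For Gamma(k, scale θ): mean = kθ, variance = kθ², so CV = 1/√k.
CV = 0.55, hence k = 1/CV² = 3.31.
Then θ = mean/k = 158/3.31 = 47.8.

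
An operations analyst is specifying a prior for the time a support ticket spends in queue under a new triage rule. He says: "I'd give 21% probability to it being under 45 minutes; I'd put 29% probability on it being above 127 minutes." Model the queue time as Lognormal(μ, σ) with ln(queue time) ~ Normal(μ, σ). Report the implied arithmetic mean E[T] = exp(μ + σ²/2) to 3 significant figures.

E[T] ≈ 111 minutes

If T ~ Lognormal(μ,σ) then ln T ~ Normal(μ,σ), so the p-quantile of ln T is μ + z_p·σ.
ln(45) = 3.807 and ln(127) = 4.844; z_{0.21} = -0.8064, z_{0.71} = 0.5534.
σ = (4.844 − 3.807)/(0.5534 − (-0.8064)) = 0.763.
μ = 3.807 − (-0.8064)·0.763 = 4.422.
E[T] = exp(μ + σ²/2) = exp(4.422 + 0.2911) = 111 minutes.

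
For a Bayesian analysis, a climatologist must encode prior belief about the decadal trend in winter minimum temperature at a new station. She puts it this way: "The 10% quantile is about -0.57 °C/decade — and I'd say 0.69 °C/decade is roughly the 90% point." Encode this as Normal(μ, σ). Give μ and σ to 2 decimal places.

μ = 0.06, σ = 0.49

The p-quantile of Normal(μ,σ) is μ + z_p·σ, with z_{0.1} = -1.282 and z_{0.9} = 1.282.
Eliminate σ: μ = (z₂·x₁ − z₁·x₂)/(z₂ − z₁) = (1.282·-0.57 − (-1.282)·0.69)/2.563 = 0.06.
Then σ = (x₂ − x₁)/(z₂ − z₁) = (0.69 − -0.57)/2.563 = 0.49.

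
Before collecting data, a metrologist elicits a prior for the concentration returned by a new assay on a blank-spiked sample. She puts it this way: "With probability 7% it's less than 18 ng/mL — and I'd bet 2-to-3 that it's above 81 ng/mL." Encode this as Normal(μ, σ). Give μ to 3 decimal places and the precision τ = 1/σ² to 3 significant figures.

μ = 71.769, τ = 0.000753

For Normal(μ,σ), the p-quantile is μ + z_p·σ. Here z_{0.07} = -1.476, z_{0.6} = 0.2533.
So 18 = μ − 1.476σ and 81 = μ + 0.2533σ.
Subtracting: σ = (81 − 18)/(0.2533 − (-1.476)) = 36.434.
Then μ = 18 − (-1.476)·36.434 = 71.769.
Precision τ = 1/σ² = 1/36.43² = 0.000753.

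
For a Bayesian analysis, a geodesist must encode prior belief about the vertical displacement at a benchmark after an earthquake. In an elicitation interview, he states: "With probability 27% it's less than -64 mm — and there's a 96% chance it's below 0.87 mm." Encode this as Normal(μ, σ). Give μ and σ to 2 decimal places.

The p-quantile of Normal(μ,σ) is μ + z_p·σ, with z_{0.27} = -0.6128 and z_{0.96} = 1.751.
Eliminate σ: μ = (z₂·x₁ − z₁·x₂)/(z₂ − z₁) = (1.751·-64 − (-0.6128)·0.87)/2.363 = -47.18.
Then σ = (x₂ − x₁)/(z₂ − z₁) = (0.87 − -64)/2.363 = 27.45.

μ = -47.18, σ = 27.45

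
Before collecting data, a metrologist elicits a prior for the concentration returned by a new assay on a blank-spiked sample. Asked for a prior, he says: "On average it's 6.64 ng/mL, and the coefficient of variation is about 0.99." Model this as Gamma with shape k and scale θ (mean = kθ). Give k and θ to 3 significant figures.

k ≈ 1.02, θ ≈ 6.51

For Gamma(k, scale θ): mean = kθ, variance = kθ², so CV = 1/√k.
CV = 0.99, hence k = 1/CV² = 1.02.
Then θ = mean/k = 6.64/1.02 = 6.51.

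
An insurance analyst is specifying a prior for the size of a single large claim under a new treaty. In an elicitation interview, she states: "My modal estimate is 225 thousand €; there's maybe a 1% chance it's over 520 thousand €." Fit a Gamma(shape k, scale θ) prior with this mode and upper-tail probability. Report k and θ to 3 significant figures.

Gamma(k,θ) with k>1 has mode (k−1)θ, so θ = 225/(k−1).
Need P(X < 520) = 0.99 with θ tied to k this way. Start at k = 2, θ = 225: P(X<520) ≈ 0.672.
Too low — raise k to concentrate. Iterating converges to k ≈ 7.8.
Then θ = 225/(7.8−1) ≈ 33.1.

k ≈ 7.8, θ ≈ 33.1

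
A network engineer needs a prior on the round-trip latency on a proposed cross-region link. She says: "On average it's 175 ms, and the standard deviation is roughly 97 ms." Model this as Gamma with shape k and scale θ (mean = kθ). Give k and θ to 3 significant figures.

k ≈ 3.25, θ ≈ 53.8

For Gamma(k, scale θ): mean = kθ, variance = kθ², so CV = 1/√k.
CV = SD/mean = 97/175 = 0.5543, hence k = 1/CV² = 3.25.
Then θ = mean/k = 175/3.25 = 53.8.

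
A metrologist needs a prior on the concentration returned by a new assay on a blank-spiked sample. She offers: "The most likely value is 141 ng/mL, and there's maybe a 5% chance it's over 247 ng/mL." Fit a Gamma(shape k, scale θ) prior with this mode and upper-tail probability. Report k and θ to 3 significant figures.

Gamma(k,θ) with k>1 has mode (k−1)θ, so θ = 141/(k−1).
Need P(X < 247) = 0.95 with θ tied to k this way. Start at k = 2, θ = 141: P(X<247) ≈ 0.523.
Too low — raise k to concentrate. Iterating converges to k ≈ 9.88.
Then θ = 141/(9.88−1) ≈ 15.9.

k ≈ 9.88, θ ≈ 15.9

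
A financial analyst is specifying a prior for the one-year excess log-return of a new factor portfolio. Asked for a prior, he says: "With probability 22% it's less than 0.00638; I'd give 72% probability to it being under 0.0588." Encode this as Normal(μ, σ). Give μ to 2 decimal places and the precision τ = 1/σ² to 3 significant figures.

μ = 0.04, τ = 668

For Normal(μ,σ), the p-quantile is μ + z_p·σ. Here z_{0.22} = -0.7722, z_{0.72} = 0.5828.
So 0.00638 = μ − 0.7722σ and 0.0588 = μ + 0.5828σ.
Subtracting: σ = (0.0588 − 0.00638)/(0.5828 − (-0.7722)) = 0.04.
Then μ = 0.00638 − (-0.7722)·0.04 = 0.04.
Precision τ = 1/σ² = 1/0.03869² = 668.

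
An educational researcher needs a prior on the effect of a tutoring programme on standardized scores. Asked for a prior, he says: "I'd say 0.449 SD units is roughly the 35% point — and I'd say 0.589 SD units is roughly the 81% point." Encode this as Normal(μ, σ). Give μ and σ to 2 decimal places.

μ = 0.49, σ = 0.11

For Normal(μ,σ), the p-quantile is μ + z_p·σ. Here z_{0.35} = -0.3853, z_{0.81} = 0.8779.
So 0.449 = μ − 0.3853σ and 0.589 = μ + 0.8779σ.
Subtracting: σ = (0.589 − 0.449)/(0.8779 − (-0.3853)) = 0.11.
Then μ = 0.449 − (-0.3853)·0.11 = 0.49.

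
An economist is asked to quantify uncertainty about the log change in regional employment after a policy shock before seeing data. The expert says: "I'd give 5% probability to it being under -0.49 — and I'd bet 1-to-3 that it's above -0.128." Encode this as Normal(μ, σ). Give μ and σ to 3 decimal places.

μ = -0.233, σ = 0.156

For Normal(μ,σ), the p-quantile is μ + z_p·σ. Here z_{0.05} = -1.645, z_{0.75} = 0.6745.
So -0.49 = μ − 1.645σ and -0.128 = μ + 0.6745σ.
Subtracting: σ = (-0.128 − -0.49)/(0.6745 − (-1.645)) = 0.156.
Then μ = -0.49 − (-1.645)·0.156 = -0.233.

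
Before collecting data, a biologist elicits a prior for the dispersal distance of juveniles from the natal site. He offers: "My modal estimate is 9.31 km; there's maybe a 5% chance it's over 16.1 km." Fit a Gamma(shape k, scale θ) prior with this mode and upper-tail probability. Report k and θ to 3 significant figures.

k ≈ 10.3, θ ≈ 1

Gamma(k,θ) with k>1 has mode (k−1)θ, so θ = 9.31/(k−1).
Need P(X < 16.1) = 0.95 with θ tied to k this way. Start at k = 2, θ = 9.31: P(X<16.1) ≈ 0.516.
Too low — raise k to concentrate. Iterating converges to k ≈ 10.3.
Then θ = 9.31/(10.3−1) ≈ 1.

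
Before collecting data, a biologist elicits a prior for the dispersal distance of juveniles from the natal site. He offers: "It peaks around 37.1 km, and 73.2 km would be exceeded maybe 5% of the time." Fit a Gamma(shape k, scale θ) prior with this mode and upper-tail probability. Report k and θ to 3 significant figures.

Gamma(k,θ) with k>1 has mode (k−1)θ, so θ = 37.1/(k−1).
Need P(X < 73.2) = 0.95 with θ tied to k this way. Start at k = 2, θ = 37.1: P(X<73.2) ≈ 0.587.
Too low — raise k to concentrate. Iterating converges to k ≈ 7.01.
Then θ = 37.1/(7.01−1) ≈ 6.18.

k ≈ 7.01, θ ≈ 6.18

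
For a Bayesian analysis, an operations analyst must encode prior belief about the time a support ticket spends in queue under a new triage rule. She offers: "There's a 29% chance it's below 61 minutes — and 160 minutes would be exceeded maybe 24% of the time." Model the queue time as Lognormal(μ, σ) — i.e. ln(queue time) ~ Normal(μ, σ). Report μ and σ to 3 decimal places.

μ ≈ 4.534, σ ≈ 0.766

If T ~ Lognormal(μ,σ) then ln T ~ Normal(μ,σ), so the p-quantile of ln T is μ + z_p·σ.
ln(61) = 4.111 and ln(160) = 5.075; z_{0.29} = -0.5534, z_{0.76} = 0.7063.
σ = (5.075 − 4.111)/(0.7063 − (-0.5534)) = 0.766.
μ = 4.111 − (-0.5534)·0.766 = 4.534.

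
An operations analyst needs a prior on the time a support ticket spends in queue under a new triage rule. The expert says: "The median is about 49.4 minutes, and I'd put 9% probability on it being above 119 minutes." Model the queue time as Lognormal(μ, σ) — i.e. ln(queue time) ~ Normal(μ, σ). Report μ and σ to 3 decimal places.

μ ≈ 3.900, σ ≈ 0.656

If T ~ Lognormal(μ,σ) then ln T ~ Normal(μ,σ), so the p-quantile of ln T is μ + z_p·σ.
ln(49.4) = 3.9 and ln(119) = 4.779; z_{0.5} = 0, z_{0.91} = 1.341.
σ = (4.779 − 3.9)/(1.341 − (0)) = 0.656.
μ = 3.9 − (0)·0.656 = 3.900.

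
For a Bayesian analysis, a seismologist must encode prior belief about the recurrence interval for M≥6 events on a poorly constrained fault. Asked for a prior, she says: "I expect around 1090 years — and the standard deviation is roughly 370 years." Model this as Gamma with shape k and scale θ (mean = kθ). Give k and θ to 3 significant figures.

For Gamma(k, scale θ): mean = kθ, variance = kθ², so CV = 1/√k.
CV = SD/mean = 370/1090 = 0.3394, hence k = 1/CV² = 8.68.
Then θ = mean/k = 1090/8.68 = 126.

k ≈ 8.68, θ ≈ 126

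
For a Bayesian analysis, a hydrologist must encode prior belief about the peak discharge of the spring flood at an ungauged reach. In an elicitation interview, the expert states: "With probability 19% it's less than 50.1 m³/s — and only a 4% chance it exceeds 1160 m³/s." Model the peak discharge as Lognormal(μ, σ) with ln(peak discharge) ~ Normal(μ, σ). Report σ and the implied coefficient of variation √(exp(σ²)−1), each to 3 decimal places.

If T ~ Lognormal(μ,σ) then ln T ~ Normal(μ,σ), so the p-quantile of ln T is μ + z_p·σ.
ln(50.1) = 3.914 and ln(1160) = 7.056; z_{0.19} = -0.8779, z_{0.96} = 1.751.
σ = (7.056 − 3.914)/(1.751 − (-0.8779)) = 1.195.
μ = 3.914 − (-0.8779)·1.195 = 4.963.
CV = √(exp(σ²)−1) = √(exp(1.4289)−1) = 1.782.

σ ≈ 1.195, CV ≈ 1.782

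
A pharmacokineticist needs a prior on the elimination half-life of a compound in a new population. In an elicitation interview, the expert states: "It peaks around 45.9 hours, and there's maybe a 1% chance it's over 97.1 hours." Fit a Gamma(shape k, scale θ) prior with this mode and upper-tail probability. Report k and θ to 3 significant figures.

k ≈ 9.65, θ ≈ 5.3

Gamma(k,θ) with k>1 has mode (k−1)θ, so θ = 45.9/(k−1).
Need P(X < 97.1) = 0.99 with θ tied to k this way. Start at k = 2, θ = 45.9: P(X<97.1) ≈ 0.624.
Too low — raise k to concentrate. Iterating converges to k ≈ 9.65.
Then θ = 45.9/(9.65−1) ≈ 5.3.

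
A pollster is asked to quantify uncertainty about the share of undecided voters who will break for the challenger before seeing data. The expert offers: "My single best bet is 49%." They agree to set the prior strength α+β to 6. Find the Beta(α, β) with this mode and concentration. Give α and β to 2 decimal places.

α = 2.96, β = 3.04

For α,β > 1 the Beta mode is (α−1)/(α+β−2). With α+β = 6, the mode is (α−1)/4.
Set (α−1)/4 = 0.49 → α = 1 + 0.49·4 = 2.96.
β = 6 − α = 3.04.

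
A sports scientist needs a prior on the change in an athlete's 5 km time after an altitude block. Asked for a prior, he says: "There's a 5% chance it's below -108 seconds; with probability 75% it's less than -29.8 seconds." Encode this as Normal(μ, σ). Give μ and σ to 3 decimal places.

For Normal(μ,σ), the p-quantile is μ + z_p·σ. Here z_{0.05} = -1.645, z_{0.75} = 0.6745.
So -108 = μ − 1.645σ and -29.8 = μ + 0.6745σ.
Subtracting: σ = (-29.8 − -108)/(0.6745 − (-1.645)) = 33.716.
Then μ = -108 − (-1.645)·33.716 = -52.541.

μ = -52.541, σ = 33.716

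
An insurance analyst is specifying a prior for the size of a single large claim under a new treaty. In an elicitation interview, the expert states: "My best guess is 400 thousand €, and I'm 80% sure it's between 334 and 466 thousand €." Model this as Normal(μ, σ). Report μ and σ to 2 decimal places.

μ = 400.00, σ = 51.50

A symmetric 80% interval runs μ ± z·σ with z = 1.282.
Half-width = 66, so σ = 66/1.282 = 51.50.
μ is the stated best guess, 400.00.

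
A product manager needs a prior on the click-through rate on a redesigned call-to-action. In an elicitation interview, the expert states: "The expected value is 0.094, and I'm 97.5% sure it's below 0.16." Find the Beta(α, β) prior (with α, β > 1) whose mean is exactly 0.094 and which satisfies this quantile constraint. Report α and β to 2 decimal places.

With mean 0.094 fixed, write α = 0.094s, β = 0.906s where s = α+β.
Need P(θ < 0.16) = 0.975 under Beta(0.094s, 0.906s). Normal approximation: (q−m)/√(m(1−m)/s) ≈ z_{0.975} = 1.96, so s ≈ 0.094·0.906·(1.96)²/(0.16−0.094)² = 75.1.
At s = 75.1: P(θ<0.16) ≈ 0.961. Adjusting to match 0.975 gives s ≈ 94.72.
So α = 0.094·94.72 ≈ 8.90, β = 0.906·94.72 ≈ 85.81.

α ≈ 8.90, β ≈ 85.81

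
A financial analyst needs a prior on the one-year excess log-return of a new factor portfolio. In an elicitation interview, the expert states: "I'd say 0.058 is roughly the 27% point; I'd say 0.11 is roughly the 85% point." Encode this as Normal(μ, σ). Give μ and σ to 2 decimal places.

μ = 0.08, σ = 0.03

The p-quantile of Normal(μ,σ) is μ + z_p·σ, with z_{0.27} = -0.6128 and z_{0.85} = 1.036.
Eliminate σ: μ = (z₂·x₁ − z₁·x₂)/(z₂ − z₁) = (1.036·0.058 − (-0.6128)·0.11)/1.649 = 0.08.
Then σ = (x₂ − x₁)/(z₂ − z₁) = (0.11 − 0.058)/1.649 = 0.03.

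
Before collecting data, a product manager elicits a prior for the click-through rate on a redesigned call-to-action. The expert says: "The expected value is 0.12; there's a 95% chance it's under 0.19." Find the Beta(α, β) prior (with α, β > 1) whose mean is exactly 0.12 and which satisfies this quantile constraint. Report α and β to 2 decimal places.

With mean 0.12 fixed, write α = 0.12s, β = 0.88s where s = α+β.
Need P(θ < 0.19) = 0.95 under Beta(0.12s, 0.88s). Normal approximation: (q−m)/√(m(1−m)/s) ≈ z_{0.95} = 1.64, so s ≈ 0.12·0.88·(1.64)²/(0.19−0.12)² = 58.3.
At s = 58.3: P(θ<0.19) ≈ 0.937. Adjusting to match 0.95 gives s ≈ 68.32.
So α = 0.12·68.32 ≈ 8.20, β = 0.88·68.32 ≈ 60.12.

α ≈ 8.20, β ≈ 60.12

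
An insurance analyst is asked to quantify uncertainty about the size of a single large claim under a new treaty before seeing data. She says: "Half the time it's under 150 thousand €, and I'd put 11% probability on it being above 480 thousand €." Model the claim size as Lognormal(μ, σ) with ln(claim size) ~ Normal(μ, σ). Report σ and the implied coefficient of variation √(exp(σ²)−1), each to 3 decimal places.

σ ≈ 0.948, CV ≈ 1.207

If T ~ Lognormal(μ,σ) then ln T ~ Normal(μ,σ), so the p-quantile of ln T is μ + z_p·σ.
ln(150) = 5.011 and ln(480) = 6.174; z_{0.5} = 0, z_{0.89} = 1.227.
σ = (6.174 − 5.011)/(1.227 − (0)) = 0.948.
μ = 5.011 − (0)·0.948 = 5.011.
CV = √(exp(σ²)−1) = √(exp(0.8993)−1) = 1.207.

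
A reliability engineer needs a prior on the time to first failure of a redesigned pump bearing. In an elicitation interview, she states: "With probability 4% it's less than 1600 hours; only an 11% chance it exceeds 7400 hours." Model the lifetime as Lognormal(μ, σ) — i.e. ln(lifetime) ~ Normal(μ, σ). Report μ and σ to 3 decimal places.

If T ~ Lognormal(μ,σ) then ln T ~ Normal(μ,σ), so the p-quantile of ln T is μ + z_p·σ.
ln(1600) = 7.378 and ln(7400) = 8.909; z_{0.04} = -1.751, z_{0.89} = 1.227.
σ = (8.909 − 7.378)/(1.227 − (-1.751)) = 0.514.
μ = 7.378 − (-1.751)·0.514 = 8.278.

μ ≈ 8.278, σ ≈ 0.514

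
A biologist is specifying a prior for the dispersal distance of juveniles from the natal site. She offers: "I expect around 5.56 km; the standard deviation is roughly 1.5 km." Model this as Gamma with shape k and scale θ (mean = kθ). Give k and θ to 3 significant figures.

k ≈ 13.7, θ ≈ 0.405

For Gamma(k, scale θ): mean = kθ, variance = kθ², so CV = 1/√k.
CV = SD/mean = 1.5/5.56 = 0.2698, hence k = 1/CV² = 13.7.
Then θ = mean/k = 5.56/13.7 = 0.405.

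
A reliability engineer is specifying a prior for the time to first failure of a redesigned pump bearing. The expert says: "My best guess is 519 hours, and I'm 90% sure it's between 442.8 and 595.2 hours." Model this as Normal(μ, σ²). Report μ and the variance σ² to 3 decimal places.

μ = 519.000, σ² = 2146.127

A symmetric 90% interval runs μ ± z·σ with z = 1.645.
Half-width = 76.2, so σ = 76.2/1.645 = 46.3263 and σ² = 2146.127.
μ is the stated best guess, 519.000.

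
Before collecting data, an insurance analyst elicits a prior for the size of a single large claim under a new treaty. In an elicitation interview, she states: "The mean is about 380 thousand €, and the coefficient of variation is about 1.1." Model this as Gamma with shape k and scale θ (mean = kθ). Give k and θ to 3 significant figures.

k ≈ 0.826, θ ≈ 460

For Gamma(k, scale θ): mean = kθ, variance = kθ², so CV = 1/√k.
CV = 1.1, hence k = 1/CV² = 0.826.
Then θ = mean/k = 380/0.826 = 460.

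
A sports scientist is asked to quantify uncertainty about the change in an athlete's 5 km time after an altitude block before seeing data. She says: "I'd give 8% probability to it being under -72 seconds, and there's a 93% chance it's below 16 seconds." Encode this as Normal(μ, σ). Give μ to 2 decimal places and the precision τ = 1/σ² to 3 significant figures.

μ = -29.08, τ = 0.00107

For Normal(μ,σ), the p-quantile is μ + z_p·σ. Here z_{0.08} = -1.405, z_{0.93} = 1.476.
So -72 = μ − 1.405σ and 16 = μ + 1.476σ.
Subtracting: σ = (16 − -72)/(1.476 − (-1.405)) = 30.55.
Then μ = -72 − (-1.405)·30.55 = -29.08.
Precision τ = 1/σ² = 1/30.55² = 0.00107.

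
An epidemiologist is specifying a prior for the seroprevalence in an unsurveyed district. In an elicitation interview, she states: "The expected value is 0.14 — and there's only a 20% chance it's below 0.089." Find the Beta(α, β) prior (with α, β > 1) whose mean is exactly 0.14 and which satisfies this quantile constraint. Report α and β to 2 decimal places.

With mean 0.14 fixed, write α = 0.14s, β = 0.86s where s = α+β.
Need P(θ < 0.089) = 0.2 under Beta(0.14s, 0.86s). Normal approximation: (q−m)/√(m(1−m)/s) ≈ z_{0.2} = -0.842, so s ≈ 0.14·0.86·(-0.842)²/(0.089−0.14)² = 32.8.
At s = 32.8: P(θ<0.089) ≈ 0.206. Adjusting to match 0.2 gives s ≈ 33.99.
So α = 0.14·33.99 ≈ 4.76, β = 0.86·33.99 ≈ 29.23.

α ≈ 4.76, β ≈ 29.23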